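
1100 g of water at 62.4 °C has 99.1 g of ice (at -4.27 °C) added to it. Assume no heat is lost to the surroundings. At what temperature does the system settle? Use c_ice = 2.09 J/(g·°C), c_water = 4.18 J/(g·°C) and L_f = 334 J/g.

Energy balance with sensible and latent terms:
warm ice to 0 °C: 99.1·2.09·(0 − (-4.27)) = 884.4
  fusion: m_ice L_f = 99.1·334 = 33099
  warm the meltwater: 414.24 T
  water cools: 1100·4.18·(T − 62.4) = 4598(T − 62.4)
5012.2 T = 286915 − 33984 = 252931
T ≈ 50.46 °C (positive, so assuming full melt was valid).

T_f ≈ 50.5 °C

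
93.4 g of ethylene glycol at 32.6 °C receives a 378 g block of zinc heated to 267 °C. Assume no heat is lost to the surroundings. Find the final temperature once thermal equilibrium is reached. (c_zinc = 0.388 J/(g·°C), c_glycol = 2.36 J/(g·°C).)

T_f ≈ 126.3 °C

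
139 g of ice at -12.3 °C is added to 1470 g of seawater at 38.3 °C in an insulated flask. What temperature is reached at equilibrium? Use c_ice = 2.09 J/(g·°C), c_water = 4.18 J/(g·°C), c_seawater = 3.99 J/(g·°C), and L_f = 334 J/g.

T_f ≈ 27.1 °C

Taking heat into each body as positive, Σ m c ΔT = 0:
ice -12.3→0 °C: 139·2.09·12.3 = 3573.3; latent heat to melt: 139·334 = 46426; meltwater 0→T: 139·4.18·T = 581.02 T; seawater: 5865.3(T − 38.3)
6446.3 T = 224641 − 49999 = 174642
T ≈ 27.09 °C (positive, so assuming full melt was valid).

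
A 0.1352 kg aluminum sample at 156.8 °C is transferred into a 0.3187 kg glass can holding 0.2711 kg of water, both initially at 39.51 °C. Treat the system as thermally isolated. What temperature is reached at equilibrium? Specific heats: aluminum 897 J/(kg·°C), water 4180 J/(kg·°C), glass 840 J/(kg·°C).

Heat gained plus heat lost sum to zero:
0.1352×897×(T − 156.8) + 0.2711×4180×(T − 39.51) + 0.3187×840×(T − 39.51) = 0
1522.2 T = 74366
T ≈ 48.85 °C

T_f ≈ 48.9 °C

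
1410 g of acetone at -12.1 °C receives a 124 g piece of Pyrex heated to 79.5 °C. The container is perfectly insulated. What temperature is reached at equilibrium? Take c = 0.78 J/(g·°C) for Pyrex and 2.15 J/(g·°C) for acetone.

Taking heat into each body as positive, Σ m c ΔT = 0:
124×0.78×(T − 79.5) + 1410×2.15×(T − (-12.1)) = 0
96.72(T − 79.5) + 3031.5(T − (-12.1)) = 0
(96.72 + 3031.5) T = 96.72×79.5 + 3031.5×(-12.1)
T = -28992/3128.2 ≈ -9.27 °C

T_f ≈ -9.3 °C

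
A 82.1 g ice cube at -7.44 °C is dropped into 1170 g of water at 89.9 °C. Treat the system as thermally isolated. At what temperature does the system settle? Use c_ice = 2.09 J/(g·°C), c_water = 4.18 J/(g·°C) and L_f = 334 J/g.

T_f ≈ 78.5 °C

Taking heat into each body as positive, Σ m c ΔT = 0:
warm ice to 0 °C: 82.1×2.09×(0 − (-7.44)) = 1276.6; latent heat to melt: 82.1×334 = 27421; meltwater 0→T: 82.1×4.18×T = 343.18 T; water cools: 1170×4.18×(T − 89.9) = 4890.6(T − 89.9)
5233.8 T = 439665 − 28698 = 410967
T ≈ 78.52 °C (positive, so assuming full melt was valid).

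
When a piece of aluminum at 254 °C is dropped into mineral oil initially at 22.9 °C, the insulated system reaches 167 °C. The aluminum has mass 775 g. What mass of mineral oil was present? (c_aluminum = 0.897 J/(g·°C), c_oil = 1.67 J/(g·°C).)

m ≈ 251 g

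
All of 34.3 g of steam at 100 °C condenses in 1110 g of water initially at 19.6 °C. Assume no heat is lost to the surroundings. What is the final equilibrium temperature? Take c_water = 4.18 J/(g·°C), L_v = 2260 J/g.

Conservation of energy gives ΣQ = 0:
latent heat released on condensation: 34.3·2260 = 77518
  condensed water 100 °C→T: 143.37(T − 100)
  original water: 4639.8(T − 19.6)
4783.2 T = 77518 + 14337 + 90940 = 182795
T ≈ 38.22 °C — below 100 °C, confirming all the steam condensed.

T_f ≈ 38.2 °C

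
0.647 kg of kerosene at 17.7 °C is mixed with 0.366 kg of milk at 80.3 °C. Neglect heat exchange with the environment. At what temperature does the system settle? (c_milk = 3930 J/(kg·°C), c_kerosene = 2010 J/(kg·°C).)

T_f ≈ 50.6 °C

Energy conservation, ΣQ = 0:
0.366·3930·(T − 80.3) + 0.647·2010·(T − 17.7) = 0
2738.8 T = 138520
T = 138520 / 2738.8 = 50.6 °C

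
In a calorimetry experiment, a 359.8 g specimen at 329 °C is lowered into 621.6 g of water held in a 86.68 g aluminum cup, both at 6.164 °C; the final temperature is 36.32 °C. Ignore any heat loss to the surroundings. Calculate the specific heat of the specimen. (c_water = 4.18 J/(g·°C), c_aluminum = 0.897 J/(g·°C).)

c ≈ 0.766 J/(g·°C)

Conservation of energy gives ΣQ = 0:
359.8×c×(36.32 − 329) + 621.6×4.18×(36.32 − 6.164) + 86.68×0.897×(36.32 − 6.164) = 0
-105306 c = -80699
c = -80699/-105306 ≈ 0.7663 J/(g·°C)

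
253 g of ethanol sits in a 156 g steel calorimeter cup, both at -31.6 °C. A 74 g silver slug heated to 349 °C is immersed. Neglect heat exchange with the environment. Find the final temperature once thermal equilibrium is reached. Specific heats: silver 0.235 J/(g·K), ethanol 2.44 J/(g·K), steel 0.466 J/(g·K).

Energy conservation, ΣQ = 0:
74*0.235*(T − 349) + 253*2.44*(T − (-31.6)) + 156*0.466*(T − (-31.6)) = 0
17.39(T − 349) + 617.32(T − (-31.6)) + 72.7(T − (-31.6)) = 0
707.41 T = -15735
T ≈ -22.24 °C

T_f ≈ -22.2 °C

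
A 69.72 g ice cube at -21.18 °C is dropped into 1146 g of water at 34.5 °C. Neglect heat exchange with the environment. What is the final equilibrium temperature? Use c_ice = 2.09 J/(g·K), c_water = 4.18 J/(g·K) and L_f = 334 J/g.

T_f ≈ 27.3 °C

Energy conservation, ΣQ = 0:
ice -21.18→0 °C: 69.72×2.09×21.18 = 3086.2; fusion: m_ice L_f = 69.72×334 = 23286; warm the meltwater: 291.43 T; water: 4790.3(T − 34.5)
5081.7 T = 165265 − 26373 = 138892
T ≈ 27.33 °C — above 0 °C, consistent with complete melting.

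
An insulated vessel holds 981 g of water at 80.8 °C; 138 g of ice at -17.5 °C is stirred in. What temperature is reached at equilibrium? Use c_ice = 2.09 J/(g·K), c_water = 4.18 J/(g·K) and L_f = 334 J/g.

Energy conservation, ΣQ = 0:
warm ice to 0 °C: 138×2.09×(0 − (-17.5)) = 5047.3; fusion: m_ice L_f = 138×334 = 46092; warm the meltwater: 576.84 T; water cools: 981×4.18×(T − 80.8) = 4100.6(T − 80.8)
4677.4 T = 331327 − 51139 = 280188
T ≈ 59.90 °C. Since T > 0 °C, the all-ice-melts assumption holds.

T_f ≈ 59.9 °C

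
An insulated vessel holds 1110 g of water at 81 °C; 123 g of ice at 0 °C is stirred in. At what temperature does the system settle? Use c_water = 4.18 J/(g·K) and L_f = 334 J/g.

Sum of m c ΔT and latent-heat terms is zero:
fusion: m_ice L_f = 123·334 = 41082; meltwater 0→T: 123·4.18·T = 514.14 T; water cools: 1110·4.18·(T − 81) = 4639.8(T − 81)
5153.9 T = 375824 − 41082 = 334742
T ≈ 64.95 °C (positive, so assuming full melt was valid).

T_f ≈ 64.9 °C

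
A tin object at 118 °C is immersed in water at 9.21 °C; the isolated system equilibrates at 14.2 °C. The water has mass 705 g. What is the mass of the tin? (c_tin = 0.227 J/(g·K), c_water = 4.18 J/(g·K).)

m ≈ 624 g

Energy conservation, ΣQ = 0:
m·0.227·(14.2 − 118) + 705·4.18·(14.2 − 9.21) = 0
-23.56 m = -14705
m = -14705/-23.56 ≈ 624.1 g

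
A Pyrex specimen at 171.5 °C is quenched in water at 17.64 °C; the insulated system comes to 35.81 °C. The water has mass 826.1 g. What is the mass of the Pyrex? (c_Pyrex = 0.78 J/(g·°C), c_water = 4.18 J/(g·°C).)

m ≈ 593 g

|Q_Pyrex| = |Q_water|:
m·0.78·(171.5 − 35.81) = 826.1·4.18·(35.81 − 17.64)
105.84 m = 62743  ⇒  m ≈ 592.8 g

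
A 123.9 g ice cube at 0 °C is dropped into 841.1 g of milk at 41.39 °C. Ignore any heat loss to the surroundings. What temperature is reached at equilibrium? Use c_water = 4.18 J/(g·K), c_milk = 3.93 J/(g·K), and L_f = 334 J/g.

T_f ≈ 25.0 °C

Let T be the final temperature. ΣQ_i = 0:
latent heat to melt: 123.9×334 = 41383; warm the meltwater: 517.9 T; milk cools: 841.1×3.93×(T − 41.39) = 3305.5(T − 41.39)
3823.4 T = 136816 − 41383 = 95433
T ≈ 24.96 °C. Since T > 0 °C, the all-ice-melts assumption holds.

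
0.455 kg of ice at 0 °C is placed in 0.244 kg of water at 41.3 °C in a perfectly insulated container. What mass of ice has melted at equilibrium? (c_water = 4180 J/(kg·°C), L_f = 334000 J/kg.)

Water can give up m c ΔT = 0.244·4180·41.3 = 42123 J before reaching 0 °C.
To melt every bit of ice: 0.455·334000 = 151970 J.
42123 J < 151970 J, so only part of the ice melts and the system sits at 0 °C.
m_melt = 42123 / L_f = 0.1261 kg.

m_melted ≈ 0.126 kg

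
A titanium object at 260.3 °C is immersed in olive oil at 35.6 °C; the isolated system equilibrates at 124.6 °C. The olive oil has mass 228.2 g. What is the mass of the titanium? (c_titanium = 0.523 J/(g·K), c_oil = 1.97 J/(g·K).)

m ≈ 564 g

|Q_titanium| = |Q_oil|:
m×0.523×(260.3 − 124.6) = 228.2×1.97×(124.6 − 35.6)
70.97 m = 40010  ⇒  m ≈ 563.8 g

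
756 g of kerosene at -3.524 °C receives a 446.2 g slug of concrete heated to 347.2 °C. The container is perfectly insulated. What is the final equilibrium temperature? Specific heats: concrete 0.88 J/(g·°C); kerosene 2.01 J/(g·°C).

Heat lost by the concrete equals heat gained by the kerosene:
446.2×0.88×(347.2 − T) = 756×2.01×(T − (-3.524))
392.66(347.2 − T) = 1519.6(T − (-3.524))
1912.2 T = 130975  ⇒  T ≈ 68.49 °C

T_f ≈ 68.5 °C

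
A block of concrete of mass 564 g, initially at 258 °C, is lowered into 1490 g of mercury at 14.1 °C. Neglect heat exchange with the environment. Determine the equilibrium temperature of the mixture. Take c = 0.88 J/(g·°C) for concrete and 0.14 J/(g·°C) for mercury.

|Q_concrete| = |Q_mercury|:
564×0.88×(258 − T) = 1490×0.14×(T − 14.1)
496.32(258 − T) = 208.6(T − 14.1)
704.92 T = 130992  ⇒  T ≈ 185.83 °C

T_f ≈ 185.8 °C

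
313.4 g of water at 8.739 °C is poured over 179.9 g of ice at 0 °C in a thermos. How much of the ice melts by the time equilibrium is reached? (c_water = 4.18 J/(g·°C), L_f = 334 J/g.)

Cooling the water to 0 °C releases 313.4·4.18·8.739 = 11448 J.
Fully melting the ice requires m_ice L_f = 179.9·334 = 60087 J.
Since 11448 < 60087 J, not all the ice melts; equilibrium is at 0 °C.
m_melted·334 = 11448  ⇒  m_melted ≈ 34.28 g.

m_melted ≈ 34.3 g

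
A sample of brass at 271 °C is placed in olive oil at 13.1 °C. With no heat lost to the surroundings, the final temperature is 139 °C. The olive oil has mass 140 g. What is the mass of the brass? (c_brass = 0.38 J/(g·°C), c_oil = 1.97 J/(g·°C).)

Heat lost by the brass = heat gained by the oil:
m×0.38×(271 − 139) = 140×1.97×(139 − 13.1)
50.16 m = 34723  ⇒  m ≈ 692.2 g

m ≈ 692 g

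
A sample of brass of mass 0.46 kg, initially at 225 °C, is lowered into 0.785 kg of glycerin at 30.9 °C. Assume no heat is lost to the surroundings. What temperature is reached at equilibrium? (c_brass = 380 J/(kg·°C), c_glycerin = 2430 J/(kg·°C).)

|Q_brass| = |Q_glycerin|:
0.46·380·(225 − T) = 0.785·2430·(T − 30.9)
174.8(225 − T) = 1907.6(T − 30.9)
2082.4 T = 98273  ⇒  T ≈ 47.19 °C

T_f ≈ 47.2 °C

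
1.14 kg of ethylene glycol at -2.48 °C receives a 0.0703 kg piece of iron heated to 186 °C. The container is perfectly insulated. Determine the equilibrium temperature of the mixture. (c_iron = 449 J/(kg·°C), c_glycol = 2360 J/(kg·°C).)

T_f ≈ -0.3 °C

Taking heat into each body as positive, Σ m c ΔT = 0:
0.0703×449×(T − 186) + 1.14×2360×(T − (-2.48)) = 0
2722 T = -801.16
T ≈ -0.29 °C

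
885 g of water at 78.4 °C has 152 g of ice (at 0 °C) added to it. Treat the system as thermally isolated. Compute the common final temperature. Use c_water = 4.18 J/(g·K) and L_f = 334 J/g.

Conservation of energy gives ΣQ = 0:
melt ice: 152×334 = 50768
  warm the meltwater: 635.36 T
  water cools: 885×4.18×(T − 78.4) = 3699.3(T − 78.4)
4334.7 T = 290025 − 50768 = 239257
T ≈ 55.20 °C (positive, so assuming full melt was valid).

T_f ≈ 55.2 °C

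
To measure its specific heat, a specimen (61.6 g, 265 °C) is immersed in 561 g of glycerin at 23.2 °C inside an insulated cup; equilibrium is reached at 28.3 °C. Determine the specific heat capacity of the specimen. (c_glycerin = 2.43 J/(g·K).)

Setting the total heat transfer to zero:
61.6×c×(28.3 − 265) + 561×2.43×(28.3 − 23.2) = 0
-14581 c = -6952.5
c = -6952.5/-14581 ≈ 0.4768 J/(g·K)

c ≈ 0.477 J/(g·K)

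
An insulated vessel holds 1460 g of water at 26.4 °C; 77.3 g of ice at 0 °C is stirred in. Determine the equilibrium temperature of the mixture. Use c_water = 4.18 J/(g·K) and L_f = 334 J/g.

T_f ≈ 21.1 °C

Taking heat into each body as positive, Σ m c ΔT = 0:
latent heat to melt: 77.3×334 = 25818; warm the meltwater: 323.11 T; water cools: 1460×4.18×(T − 26.4) = 6102.8(T − 26.4)
6425.9 T = 161114 − 25818 = 135296
T ≈ 21.05 °C. Since T > 0 °C, the all-ice-melts assumption holds.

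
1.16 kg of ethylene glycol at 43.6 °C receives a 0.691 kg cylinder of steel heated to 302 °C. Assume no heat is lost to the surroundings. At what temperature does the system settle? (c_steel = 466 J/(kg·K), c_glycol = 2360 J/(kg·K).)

T_f ≈ 70.8 °C

Setting the total heat transfer to zero:
0.691×466×(T − 302) + 1.16×2360×(T − 43.6) = 0
322.01(T − 302) + 2737.6(T − 43.6) = 0
(322.01 + 2737.6) T = 322.01×302 + 2737.6×43.6
T = 216605/3059.6 ≈ 70.80 °C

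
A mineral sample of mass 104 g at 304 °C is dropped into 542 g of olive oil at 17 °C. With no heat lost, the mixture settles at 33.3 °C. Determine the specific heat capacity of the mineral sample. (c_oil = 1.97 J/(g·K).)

c ≈ 0.618 J/(g·K)

Heat lost by the mineral sample = heat gained by the oil:
104·c·(304 − 33.3) = 542·1.97·(33.3 − 17)
28153 c = 17404  ⇒  c ≈ 0.6182 J/(g·K)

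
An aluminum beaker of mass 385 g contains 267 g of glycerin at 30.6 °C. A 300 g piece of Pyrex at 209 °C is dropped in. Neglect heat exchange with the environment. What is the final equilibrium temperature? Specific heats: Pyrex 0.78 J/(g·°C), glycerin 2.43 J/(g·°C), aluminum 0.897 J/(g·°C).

T_f = Σ m_i c_i T_i / Σ m_i c_i:
T_f = (234·209 + 648.81·30.6 + 345.35·30.6) / (234 + 648.81 + 345.35)
    = 79327 / 1228.2 ≈ 64.59 °C

T_f ≈ 64.6 °C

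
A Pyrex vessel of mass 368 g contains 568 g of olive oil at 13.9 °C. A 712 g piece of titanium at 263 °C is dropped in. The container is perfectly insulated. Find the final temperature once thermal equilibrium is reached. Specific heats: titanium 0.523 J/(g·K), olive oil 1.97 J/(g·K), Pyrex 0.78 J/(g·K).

Net heat exchanged in the isolated system is zero:
712×0.523×(T − 263) + 568×1.97×(T − 13.9) + 368×0.78×(T − 13.9) = 0
1778.4 T = 117478
T ≈ 66.06 °C

T_f ≈ 66.1 °C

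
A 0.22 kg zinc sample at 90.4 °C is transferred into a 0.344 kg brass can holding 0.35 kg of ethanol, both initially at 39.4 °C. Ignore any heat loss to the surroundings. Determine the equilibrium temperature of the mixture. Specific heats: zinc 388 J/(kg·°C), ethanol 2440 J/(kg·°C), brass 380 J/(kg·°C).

T_f ≈ 43.5 °C

T_f is the heat-capacity-weighted average of the initial temperatures:
T_f = (85.36×90.4 + 854×39.4 + 130.72×39.4) / (85.36 + 854 + 130.72)
    = 46515 / 1070.1 ≈ 43.47 °C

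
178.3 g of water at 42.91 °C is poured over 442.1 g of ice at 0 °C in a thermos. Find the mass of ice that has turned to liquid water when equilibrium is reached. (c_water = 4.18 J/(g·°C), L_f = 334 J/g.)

Cooling the water to 0 °C releases 178.3·4.18·42.91 = 31981 J.
Fully melting the ice requires m_ice L_f = 442.1·334 = 147661 J.
31981 J < 147661 J, so only part of the ice melts and the system sits at 0 °C.
m_melt = 31981 / L_f = 95.75 g.

m_melted ≈ 95.8 g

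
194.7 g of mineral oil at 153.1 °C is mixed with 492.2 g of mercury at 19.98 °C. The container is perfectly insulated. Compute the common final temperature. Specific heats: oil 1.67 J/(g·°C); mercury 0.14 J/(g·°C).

Energy conservation, ΣQ = 0:
194.7·1.67·(T − 153.1) + 492.2·0.14·(T − 19.98) = 0
325.15(T − 153.1) + 68.91(T − 19.98) = 0
394.06 T = 51157
T = 51157/394.06 ≈ 129.82 °C

T_f ≈ 129.8 °C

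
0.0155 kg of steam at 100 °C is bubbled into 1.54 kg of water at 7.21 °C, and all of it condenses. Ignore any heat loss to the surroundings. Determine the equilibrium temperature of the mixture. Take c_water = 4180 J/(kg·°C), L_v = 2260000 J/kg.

T_f ≈ 13.5 °C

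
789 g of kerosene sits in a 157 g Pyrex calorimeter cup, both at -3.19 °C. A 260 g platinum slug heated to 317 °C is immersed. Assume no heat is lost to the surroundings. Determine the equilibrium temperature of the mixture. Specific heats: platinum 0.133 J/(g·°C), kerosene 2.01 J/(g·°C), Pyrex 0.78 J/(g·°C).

T_f ≈ 3.2 °C

T_f = Σ m_i c_i T_i / Σ m_i c_i:
T_f = (34.58*317 + 1585.9*(-3.19) + 122.46*(-3.19)) / (34.58 + 1585.9 + 122.46)
    = 5512.2 / 1742.9 ≈ 3.16 °C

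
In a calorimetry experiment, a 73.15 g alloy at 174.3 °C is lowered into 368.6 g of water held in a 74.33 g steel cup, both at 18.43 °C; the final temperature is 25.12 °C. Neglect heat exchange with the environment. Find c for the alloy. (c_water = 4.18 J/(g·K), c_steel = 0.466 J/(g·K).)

Energy conservation, ΣQ = 0:
73.15×c×(25.12 − 174.3) + 368.6×4.18×(25.12 − 18.43) + 74.33×0.466×(25.12 − 18.43) = 0
-10913 c = -10539
c = -10539/-10913 ≈ 0.9658 J/(g·K)

c ≈ 0.966 J/(g·K)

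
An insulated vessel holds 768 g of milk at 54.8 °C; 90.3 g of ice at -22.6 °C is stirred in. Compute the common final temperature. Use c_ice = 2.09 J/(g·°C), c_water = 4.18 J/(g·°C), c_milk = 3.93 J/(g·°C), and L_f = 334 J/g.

T_f ≈ 38.6 °C

Energy balance with sensible and latent terms:
warm ice to 0 °C: 90.3×2.09×(0 − (-22.6)) = 4265.2
  fusion: m_ice L_f = 90.3×334 = 30160
  warm the meltwater: 377.45 T
  milk: 3018.2(T − 54.8)
3395.7 T = 165400 − 34425 = 130974
T ≈ 38.57 °C — above 0 °C, consistent with complete melting.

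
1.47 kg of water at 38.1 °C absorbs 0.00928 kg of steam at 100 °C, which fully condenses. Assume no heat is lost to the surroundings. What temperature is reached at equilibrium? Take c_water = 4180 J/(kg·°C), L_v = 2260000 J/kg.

Sum of m c ΔT and latent-heat terms is zero:
condense steam: −0.00928·2260000 = −20973
  condensed water 100 °C→T: 38.79(T − 100)
  original water: 6144.6(T − 38.1)
6183.4 T = 20973 + 3879 + 234109 = 258961
T ≈ 41.88 °C, under the boiling point, so the assumption holds.

T_f ≈ 41.9 °C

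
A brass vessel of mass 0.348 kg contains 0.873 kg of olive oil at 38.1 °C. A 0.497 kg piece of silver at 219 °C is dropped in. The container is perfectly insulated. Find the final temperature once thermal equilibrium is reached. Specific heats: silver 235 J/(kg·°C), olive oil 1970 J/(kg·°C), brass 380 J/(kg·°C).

Conservation of energy gives ΣQ = 0:
0.497·235·(T − 219) + 0.873·1970·(T − 38.1) + 0.348·380·(T − 38.1) = 0
116.8(T − 219) + 1719.8(T − 38.1) + 132.24(T − 38.1) = 0
1968.8 T = 96141
T ≈ 48.83 °C

T_f ≈ 48.8 °C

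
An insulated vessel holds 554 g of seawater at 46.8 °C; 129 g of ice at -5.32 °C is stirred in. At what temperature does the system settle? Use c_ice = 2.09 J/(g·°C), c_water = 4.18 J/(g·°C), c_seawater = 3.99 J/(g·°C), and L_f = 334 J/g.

Let T be the final temperature. ΣQ_i = 0:
warm ice to 0 °C: 129·2.09·(0 − (-5.32)) = 1434.3; fusion: m_ice L_f = 129·334 = 43086; warm the meltwater: 539.22 T; seawater: 2210.5(T − 46.8)
2749.7 T = 103450 − 44520 = 58929
T ≈ 21.43 °C (positive, so assuming full melt was valid).

T_f ≈ 21.4 °C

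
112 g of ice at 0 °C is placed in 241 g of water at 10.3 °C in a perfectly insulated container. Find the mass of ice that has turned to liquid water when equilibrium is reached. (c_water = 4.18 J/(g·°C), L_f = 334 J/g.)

m_melted ≈ 31.1 g

Heat available from the water dropping to 0 °C: 241·4.18·10.3 = 10376 J.
Fully melting the ice requires m_ice L_f = 112·334 = 37408 J.
10376 J < 37408 J, so only part of the ice melts and the system sits at 0 °C.
m_melt = 10376 / L_f = 31.07 g.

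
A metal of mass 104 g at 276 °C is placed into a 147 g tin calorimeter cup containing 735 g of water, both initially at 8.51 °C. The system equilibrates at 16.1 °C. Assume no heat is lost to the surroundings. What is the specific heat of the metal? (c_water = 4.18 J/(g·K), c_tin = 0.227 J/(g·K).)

c ≈ 0.872 J/(g·K)

Heat gained plus heat lost sum to zero:
104·c·(16.1 − 276) + 735·4.18·(16.1 − 8.51) + 147·0.227·(16.1 − 8.51) = 0
-27030 c = -23572
c = -23572/-27030 ≈ 0.8721 J/(g·K)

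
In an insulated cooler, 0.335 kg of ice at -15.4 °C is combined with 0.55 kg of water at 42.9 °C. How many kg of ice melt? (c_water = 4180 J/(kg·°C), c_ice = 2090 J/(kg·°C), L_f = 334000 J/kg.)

m_melted ≈ 0.263 kg

Heat available from the water dropping to 0 °C: 0.55×4180×42.9 = 98627 J.
Warming the ice to 0 °C takes 0.335×2090×15.4 = 10782 J, leaving 87845 J for melting.
To melt every bit of ice: 0.335×334000 = 111890 J.
That's not enough to melt it all — equilibrium is at 0 °C with ice remaining.
m_melted×334000 = 87845  ⇒  m_melted ≈ 0.263 kg.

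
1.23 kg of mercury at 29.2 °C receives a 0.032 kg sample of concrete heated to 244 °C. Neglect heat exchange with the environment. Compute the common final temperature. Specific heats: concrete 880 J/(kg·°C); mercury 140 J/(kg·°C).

T_f is the heat-capacity-weighted average of the initial temperatures:
T_f = (28.16*244 + 172.2*29.2) / (28.16 + 172.2)
    = 11899 / 200.36 ≈ 59.39 °C

T_f ≈ 59.4 °C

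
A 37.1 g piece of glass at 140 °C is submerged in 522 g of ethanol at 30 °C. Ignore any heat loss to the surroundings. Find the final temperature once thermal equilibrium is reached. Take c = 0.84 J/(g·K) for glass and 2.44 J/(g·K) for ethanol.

T_f ≈ 32.6 °C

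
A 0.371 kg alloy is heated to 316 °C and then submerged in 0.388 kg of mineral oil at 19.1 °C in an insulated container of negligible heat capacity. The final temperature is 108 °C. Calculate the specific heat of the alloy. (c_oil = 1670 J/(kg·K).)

Let T be the final temperature. ΣQ_i = 0:
0.371·c·(108 − 316) + 0.388·1670·(108 − 19.1) = 0
-77.17 c = -57604
c = -57604/-77.17 ≈ 746.5 J/(kg·K)

c ≈ 746 J/(kg·K)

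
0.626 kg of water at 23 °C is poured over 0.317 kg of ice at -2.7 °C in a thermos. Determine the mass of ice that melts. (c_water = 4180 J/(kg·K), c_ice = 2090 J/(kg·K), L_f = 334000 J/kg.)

m_melted ≈ 0.175 kg

Heat available from the water dropping to 0 °C: 0.626×4180×23 = 60184 J.
Warming the ice to 0 °C takes 0.317×2090×2.7 = 1788.8 J, leaving 58395 J for melting.
Melting all 0.317 kg of ice would need 0.317×334000 = 105878 J.
Since 58395 < 105878 J, not all the ice melts; equilibrium is at 0 °C.
m_melted×334000 = 58395  ⇒  m_melted ≈ 0.1748 kg.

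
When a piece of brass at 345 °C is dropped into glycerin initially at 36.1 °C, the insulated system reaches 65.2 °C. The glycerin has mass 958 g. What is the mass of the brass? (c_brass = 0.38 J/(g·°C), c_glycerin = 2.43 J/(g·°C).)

m ≈ 637 g

|Q_brass| = |Q_glycerin|:
m·0.38·(345 − 65.2) = 958·2.43·(65.2 − 36.1)
106.32 m = 67743  ⇒  m ≈ 637.1 g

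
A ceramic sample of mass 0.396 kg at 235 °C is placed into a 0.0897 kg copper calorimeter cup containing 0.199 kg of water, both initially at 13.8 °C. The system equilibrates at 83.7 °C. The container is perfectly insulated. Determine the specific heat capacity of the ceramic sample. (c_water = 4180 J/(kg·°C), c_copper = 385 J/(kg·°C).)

Conservation of energy gives ΣQ = 0:
0.396·c·(83.7 − 235) + 0.199·4180·(83.7 − 13.8) + 0.0897·385·(83.7 − 13.8) = 0
-59.91 c = -60558
c = -60558/-59.91 ≈ 1011 J/(kg·°C)

c ≈ 1010 J/(kg·°C)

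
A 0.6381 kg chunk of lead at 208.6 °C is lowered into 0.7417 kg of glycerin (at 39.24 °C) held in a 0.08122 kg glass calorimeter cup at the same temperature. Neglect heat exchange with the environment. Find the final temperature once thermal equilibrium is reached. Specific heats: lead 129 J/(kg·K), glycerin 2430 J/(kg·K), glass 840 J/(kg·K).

T_f ≈ 46.4 °C

Heat gained plus heat lost sum to zero:
0.6381*129*(T − 208.6) + 0.7417*2430*(T − 39.24) + 0.08122*840*(T − 39.24) = 0
82.31(T − 208.6) + 1802.3(T − 39.24) + 68.22(T − 39.24) = 0
(82.31 + 1802.3 + 68.22) T = 82.31*208.6 + 1802.3*39.24 + 68.22*39.24
T = 90571/1952.9 ≈ 46.38 °C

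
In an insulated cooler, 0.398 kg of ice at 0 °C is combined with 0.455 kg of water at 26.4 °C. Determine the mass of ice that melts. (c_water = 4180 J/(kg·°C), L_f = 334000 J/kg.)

Water can give up m c ΔT = 0.455×4180×26.4 = 50210 J before reaching 0 °C.
Fully melting the ice requires m_ice L_f = 0.398×334000 = 132932 J.
Since 50210 < 132932 J, not all the ice melts; equilibrium is at 0 °C.
m_melted×334000 = 50210  ⇒  m_melted ≈ 0.1503 kg.

m_melted ≈ 0.15 kg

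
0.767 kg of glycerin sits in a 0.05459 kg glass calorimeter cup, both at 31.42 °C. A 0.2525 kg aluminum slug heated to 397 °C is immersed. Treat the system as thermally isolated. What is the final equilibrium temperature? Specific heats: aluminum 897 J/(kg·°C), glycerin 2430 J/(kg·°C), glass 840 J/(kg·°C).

T_f ≈ 70.2 °C

Energy conservation, ΣQ = 0:
0.2525×897×(T − 397) + 0.767×2430×(T − 31.42) + 0.05459×840×(T − 31.42) = 0
2136.2 T = 149919
T = 149919 / 2136.2 = 70.2 °C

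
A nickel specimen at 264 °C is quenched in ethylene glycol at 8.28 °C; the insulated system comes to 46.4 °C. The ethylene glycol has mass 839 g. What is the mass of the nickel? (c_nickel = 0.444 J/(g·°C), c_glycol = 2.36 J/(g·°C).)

m ≈ 781 g

Conservation of energy gives ΣQ = 0:
m×0.444×(46.4 − 264) + 839×2.36×(46.4 − 8.28) = 0
-96.61 m = -75479
m = -75479/-96.61 ≈ 781.2 g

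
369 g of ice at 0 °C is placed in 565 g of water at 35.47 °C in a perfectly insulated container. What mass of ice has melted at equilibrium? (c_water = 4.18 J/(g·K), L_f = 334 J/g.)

Water can give up m c ΔT = 565×4.18×35.47 = 83769 J before reaching 0 °C.
Melting all 369 g of ice would need 369×334 = 123246 J.
That's not enough to melt it all — equilibrium is at 0 °C with ice remaining.
m_melted×334 = 83769  ⇒  m_melted ≈ 250.8 g.

m_melted ≈ 251 g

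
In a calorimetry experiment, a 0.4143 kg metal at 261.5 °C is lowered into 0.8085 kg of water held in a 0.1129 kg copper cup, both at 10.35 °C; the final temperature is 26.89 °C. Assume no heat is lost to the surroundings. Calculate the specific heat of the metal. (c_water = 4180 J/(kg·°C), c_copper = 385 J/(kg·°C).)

c ≈ 582 J/(kg·°C)

Conservation of energy gives ΣQ = 0:
0.4143·c·(26.89 − 261.5) + 0.8085·4180·(26.89 − 10.35) + 0.1129·385·(26.89 − 10.35) = 0
-97.2 c = -56616
c = -56616/-97.2 ≈ 582.5 J/(kg·°C)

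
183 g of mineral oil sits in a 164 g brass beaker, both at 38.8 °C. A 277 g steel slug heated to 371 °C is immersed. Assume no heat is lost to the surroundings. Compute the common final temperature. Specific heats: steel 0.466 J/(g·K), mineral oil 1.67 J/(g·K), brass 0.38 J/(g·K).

T_f ≈ 125.1 °C

Setting the total heat transfer to zero:
277*0.466*(T − 371) + 183*1.67*(T − 38.8) + 164*0.38*(T − 38.8) = 0
129.08(T − 371) + 305.61(T − 38.8) + 62.32(T − 38.8) = 0
(129.08 + 305.61 + 62.32) T = 129.08*371 + 305.61*38.8 + 62.32*38.8
T = 62165 / 497.01 = 125 °C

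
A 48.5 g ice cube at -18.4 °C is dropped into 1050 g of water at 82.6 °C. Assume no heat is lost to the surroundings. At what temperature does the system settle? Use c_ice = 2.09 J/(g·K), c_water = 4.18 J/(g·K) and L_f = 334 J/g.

T_f ≈ 75.0 °C

Let T be the final temperature. ΣQ_i = 0:
ice -18.4→0 °C: 48.5·2.09·18.4 = 1865.1; fusion: m_ice L_f = 48.5·334 = 16199; warm the meltwater: 202.73 T; water: 4389(T − 82.6)
4591.7 T = 362531 − 18064 = 344467
T ≈ 75.02 °C — above 0 °C, consistent with complete melting.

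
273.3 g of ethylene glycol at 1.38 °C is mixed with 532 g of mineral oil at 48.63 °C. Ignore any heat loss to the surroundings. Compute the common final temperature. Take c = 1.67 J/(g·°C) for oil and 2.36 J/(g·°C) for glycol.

Heat gained plus heat lost sum to zero:
532*1.67*(T − 48.63) + 273.3*2.36*(T − 1.38) = 0
(888.44 + 644.99) T = 888.44*48.63 + 644.99*1.38
T = 44095/1533.4 ≈ 28.76 °C

T_f ≈ 28.8 °C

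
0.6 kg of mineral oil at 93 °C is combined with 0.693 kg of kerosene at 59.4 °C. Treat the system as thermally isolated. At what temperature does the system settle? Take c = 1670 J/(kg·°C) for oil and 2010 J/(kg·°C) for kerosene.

T_f ≈ 73.5 °C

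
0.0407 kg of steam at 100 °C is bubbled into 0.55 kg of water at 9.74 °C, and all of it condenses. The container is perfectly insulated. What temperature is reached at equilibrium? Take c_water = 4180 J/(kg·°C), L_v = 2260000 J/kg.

Setting the total heat transfer to zero:
steam→water at 100 °C releases m L_v = 0.0407·2260000 = 91982
  condensate cools 100→T: 0.0407·4180·(T − 100) = 170.13(T − 100)
  water warms: 0.55·4180·(T − 9.74) = 2299(T − 9.74)
2469.1 T = 91982 + 17013 + 22392 = 131387
T ≈ 53.21 °C, under the boiling point, so the assumption holds.

T_f ≈ 53.2 °C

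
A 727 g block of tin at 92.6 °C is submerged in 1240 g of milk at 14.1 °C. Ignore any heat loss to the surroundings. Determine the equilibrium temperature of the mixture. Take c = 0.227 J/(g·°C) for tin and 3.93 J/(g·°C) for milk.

With ΣQ=0 the equilibrium temperature is the m·c-weighted mean:
T_f = (165.03·92.6 + 4873.2·14.1) / (165.03 + 4873.2)
    = 83994 / 5038.2 ≈ 16.67 °C

T_f ≈ 16.7 °C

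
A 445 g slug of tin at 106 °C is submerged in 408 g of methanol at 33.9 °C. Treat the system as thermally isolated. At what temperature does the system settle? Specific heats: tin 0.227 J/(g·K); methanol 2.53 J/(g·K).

T_f ≈ 40.3 °C

With ΣQ=0 the equilibrium temperature is the m·c-weighted mean:
T_f = (101.02×106 + 1032.2×33.9) / (101.02 + 1032.2)
    = 45701 / 1133.3 ≈ 40.33 °C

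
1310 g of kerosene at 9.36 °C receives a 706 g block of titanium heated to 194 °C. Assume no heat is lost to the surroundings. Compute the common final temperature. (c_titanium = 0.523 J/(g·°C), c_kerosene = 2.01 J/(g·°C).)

T_f ≈ 32.1 °C

Let T be the final temperature. ΣQ_i = 0:
706×0.523×(T − 194) + 1310×2.01×(T − 9.36) = 0
3002.3 T = 96278
T = 96278/3002.3 ≈ 32.07 °C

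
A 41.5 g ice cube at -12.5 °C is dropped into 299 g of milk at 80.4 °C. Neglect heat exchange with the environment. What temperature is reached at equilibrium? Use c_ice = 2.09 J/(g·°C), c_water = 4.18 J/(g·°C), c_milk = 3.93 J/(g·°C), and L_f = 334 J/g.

T_f ≈ 59.0 °C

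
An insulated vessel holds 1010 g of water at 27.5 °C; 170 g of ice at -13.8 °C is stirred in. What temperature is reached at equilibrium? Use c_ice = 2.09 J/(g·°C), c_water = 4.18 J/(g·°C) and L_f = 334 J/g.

T_f ≈ 11.0 °C

Taking heat into each body as positive, Σ m c ΔT = 0:
ice -13.8→0 °C: 170·2.09·13.8 = 4903.1
  fusion: m_ice L_f = 170·334 = 56780
  warm the meltwater: 710.6 T
  water: 4221.8(T − 27.5)
4932.4 T = 116099 − 61683 = 54416
T ≈ 11.03 °C. Since T > 0 °C, the all-ice-melts assumption holds.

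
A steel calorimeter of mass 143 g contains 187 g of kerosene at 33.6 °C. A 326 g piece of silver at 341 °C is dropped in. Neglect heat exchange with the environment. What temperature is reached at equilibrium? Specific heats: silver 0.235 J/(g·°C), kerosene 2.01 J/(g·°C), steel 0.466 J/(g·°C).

T_f ≈ 79.0 °C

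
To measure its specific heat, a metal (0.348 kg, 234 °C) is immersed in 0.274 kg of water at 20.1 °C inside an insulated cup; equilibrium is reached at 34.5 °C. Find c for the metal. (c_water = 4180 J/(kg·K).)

c ≈ 238 J/(kg·K)

Heat lost by the metal = heat gained by the water:
0.348·c·(234 − 34.5) = 0.274·4180·(34.5 − 20.1)
69.43 c = 16493  ⇒  c ≈ 237.6 J/(kg·K)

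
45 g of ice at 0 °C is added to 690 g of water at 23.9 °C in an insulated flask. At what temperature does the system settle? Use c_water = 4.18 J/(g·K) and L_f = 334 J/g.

Setting the total heat transfer to zero:
fusion: m_ice L_f = 45·334 = 15030
  meltwater 0→T: 45·4.18·T = 188.1 T
  water cools: 690·4.18·(T − 23.9) = 2884.2(T − 23.9)
3072.3 T = 68932 − 15030 = 53902
T ≈ 17.54 °C. Since T > 0 °C, the all-ice-melts assumption holds.

T_f ≈ 17.5 °C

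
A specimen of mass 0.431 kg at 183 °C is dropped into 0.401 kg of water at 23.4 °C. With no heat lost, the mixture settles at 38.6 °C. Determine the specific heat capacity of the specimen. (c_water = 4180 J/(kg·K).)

c ≈ 409 J/(kg·K)

m_s c (T_s − T_f) = m_water c_water (T_f − T_0):
0.431·c·(183 − 38.6) = 0.401·4180·(38.6 − 23.4)
62.24 c = 25478  ⇒  c ≈ 409.4 J/(kg·K)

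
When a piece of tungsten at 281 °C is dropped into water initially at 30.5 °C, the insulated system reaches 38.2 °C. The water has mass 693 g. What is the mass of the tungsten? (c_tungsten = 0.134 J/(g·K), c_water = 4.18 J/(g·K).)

Heat lost by the tungsten = heat gained by the water:
m×0.134×(281 − 38.2) = 693×4.18×(38.2 − 30.5)
32.54 m = 22305  ⇒  m ≈ 685.6 g

m ≈ 686 g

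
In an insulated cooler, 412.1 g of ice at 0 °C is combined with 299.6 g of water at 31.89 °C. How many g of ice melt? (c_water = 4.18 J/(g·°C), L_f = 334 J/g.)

m_melted ≈ 120 g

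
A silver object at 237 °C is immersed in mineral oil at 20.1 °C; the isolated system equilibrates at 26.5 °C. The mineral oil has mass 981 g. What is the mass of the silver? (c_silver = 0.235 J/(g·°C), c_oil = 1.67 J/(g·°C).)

m ≈ 212 g

Setting the total heat transfer to zero:
m·0.235·(26.5 − 237) + 981·1.67·(26.5 − 20.1) = 0
-49.47 m = -10485
m = -10485/-49.47 ≈ 212 g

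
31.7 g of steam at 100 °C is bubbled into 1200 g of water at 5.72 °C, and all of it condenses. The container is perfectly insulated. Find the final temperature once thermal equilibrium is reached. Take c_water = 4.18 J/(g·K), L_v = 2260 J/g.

T_f ≈ 22.1 °C

Conservation of energy gives ΣQ = 0:
latent heat released on condensation: 31.7×2260 = 71642; condensed water 100 °C→T: 132.51(T − 100); water warms: 1200×4.18×(T − 5.72) = 5016(T − 5.72)
5148.5 T = 71642 + 13251 + 28692 = 113584
T ≈ 22.06 °C — below 100 °C, confirming all the steam condensed.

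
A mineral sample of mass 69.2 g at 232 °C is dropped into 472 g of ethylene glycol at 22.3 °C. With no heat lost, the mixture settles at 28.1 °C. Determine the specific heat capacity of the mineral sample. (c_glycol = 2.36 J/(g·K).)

c ≈ 0.458 J/(g·K)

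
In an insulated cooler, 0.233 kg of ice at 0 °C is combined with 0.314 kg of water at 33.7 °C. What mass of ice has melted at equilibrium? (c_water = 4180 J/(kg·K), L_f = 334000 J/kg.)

Water can give up m c ΔT = 0.314·4180·33.7 = 44232 J before reaching 0 °C.
To melt every bit of ice: 0.233·334000 = 77822 J.
That's not enough to melt it all — equilibrium is at 0 °C with ice remaining.
m_melt = 44232 / L_f = 0.1324 kg.

m_melted ≈ 0.132 kg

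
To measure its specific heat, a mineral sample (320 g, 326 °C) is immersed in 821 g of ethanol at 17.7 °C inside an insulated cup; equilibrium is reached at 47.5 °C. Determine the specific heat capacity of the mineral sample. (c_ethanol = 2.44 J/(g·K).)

m_s c (T_s − T_f) = m_ethanol c_ethanol (T_f − T_0):
320×c×(326 − 47.5) = 821×2.44×(47.5 − 17.7)
89120 c = 59697  ⇒  c ≈ 0.6698 J/(g·K)

c ≈ 0.67 J/(g·K)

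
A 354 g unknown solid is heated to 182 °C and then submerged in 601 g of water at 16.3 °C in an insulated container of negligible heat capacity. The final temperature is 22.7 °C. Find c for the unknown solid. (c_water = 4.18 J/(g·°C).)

c ≈ 0.285 J/(g·°C)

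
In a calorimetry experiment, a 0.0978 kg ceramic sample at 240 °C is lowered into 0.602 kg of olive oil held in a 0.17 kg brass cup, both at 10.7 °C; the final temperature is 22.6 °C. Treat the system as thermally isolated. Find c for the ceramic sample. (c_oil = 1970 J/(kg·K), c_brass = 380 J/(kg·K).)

Taking heat into each body as positive, Σ m c ΔT = 0:
0.0978·c·(22.6 − 240) + 0.602·1970·(22.6 − 10.7) + 0.17·380·(22.6 − 10.7) = 0
-21.26 c = -14881
c = -14881/-21.26 ≈ 699.9 J/(kg·K)

c ≈ 700 J/(kg·K)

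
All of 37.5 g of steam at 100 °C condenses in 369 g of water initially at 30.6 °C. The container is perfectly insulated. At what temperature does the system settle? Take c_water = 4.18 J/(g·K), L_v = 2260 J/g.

Energy balance with sensible and latent terms:
latent heat released on condensation: 37.5×2260 = 84750
  condensate cools 100→T: 37.5×4.18×(T − 100) = 156.75(T − 100)
  water warms: 369×4.18×(T − 30.6) = 1542.4(T − 30.6)
1699.2 T = 84750 + 15675 + 47198 = 147623
T ≈ 86.88 °C — below 100 °C, confirming all the steam condensed.

T_f ≈ 86.9 °C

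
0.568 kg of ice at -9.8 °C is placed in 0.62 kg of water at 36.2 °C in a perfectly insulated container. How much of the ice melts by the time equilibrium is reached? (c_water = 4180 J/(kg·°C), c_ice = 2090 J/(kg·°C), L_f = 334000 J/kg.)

Heat available from the water dropping to 0 °C: 0.62·4180·36.2 = 93816 J.
Of that, 0.568·2090·9.8 = 11634 J goes to bring the ice to 0 °C, leaving 82182 J.
Melting all 0.568 kg of ice would need 0.568·334000 = 189712 J.
That's not enough to melt it all — equilibrium is at 0 °C with ice remaining.
m_melt = 82182 / L_f = 0.2461 kg.

m_melted ≈ 0.246 kg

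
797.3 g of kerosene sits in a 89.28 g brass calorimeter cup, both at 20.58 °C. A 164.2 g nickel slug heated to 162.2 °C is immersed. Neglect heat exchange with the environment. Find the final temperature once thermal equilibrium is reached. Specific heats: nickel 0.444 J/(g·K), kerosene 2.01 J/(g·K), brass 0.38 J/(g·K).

Let T be the final temperature. ΣQ_i = 0:
164.2×0.444×(T − 162.2) + 797.3×2.01×(T − 20.58) + 89.28×0.38×(T − 20.58) = 0
72.9(T − 162.2) + 1602.6(T − 20.58) + 33.93(T − 20.58) = 0
1709.4 T = 45504
T ≈ 26.62 °C

T_f ≈ 26.6 °C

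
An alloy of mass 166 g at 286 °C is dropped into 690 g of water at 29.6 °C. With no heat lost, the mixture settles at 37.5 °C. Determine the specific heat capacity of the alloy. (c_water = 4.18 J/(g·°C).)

c ≈ 0.552 J/(g·°C)

Net heat exchanged in the isolated system is zero:
166×c×(37.5 − 286) + 690×4.18×(37.5 − 29.6) = 0
-41251 c = -22785
c = -22785/-41251 ≈ 0.5524 J/(g·°C)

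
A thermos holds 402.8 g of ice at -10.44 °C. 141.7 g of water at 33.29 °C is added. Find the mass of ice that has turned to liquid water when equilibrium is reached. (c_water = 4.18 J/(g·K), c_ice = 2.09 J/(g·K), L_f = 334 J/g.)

m_melted ≈ 32.7 g

Water can give up m c ΔT = 141.7·4.18·33.29 = 19718 J before reaching 0 °C.
Warming the ice to 0 °C takes 402.8·2.09·10.44 = 8788.9 J, leaving 10929 J for melting.
To melt every bit of ice: 402.8·334 = 134535 J.
10929 J < 134535 J, so only part of the ice melts and the system sits at 0 °C.
m_melted·334 = 10929  ⇒  m_melted ≈ 32.72 g.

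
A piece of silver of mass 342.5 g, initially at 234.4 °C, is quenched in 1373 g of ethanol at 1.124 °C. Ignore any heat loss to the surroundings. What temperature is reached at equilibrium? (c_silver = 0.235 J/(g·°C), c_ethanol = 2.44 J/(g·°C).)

T_f = Σ m_i c_i T_i / Σ m_i c_i:
T_f = (80.49·234.4 + 3350.1·1.124) / (80.49 + 3350.1)
    = 22632 / 3430.6 ≈ 6.60 °C

T_f ≈ 6.6 °C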